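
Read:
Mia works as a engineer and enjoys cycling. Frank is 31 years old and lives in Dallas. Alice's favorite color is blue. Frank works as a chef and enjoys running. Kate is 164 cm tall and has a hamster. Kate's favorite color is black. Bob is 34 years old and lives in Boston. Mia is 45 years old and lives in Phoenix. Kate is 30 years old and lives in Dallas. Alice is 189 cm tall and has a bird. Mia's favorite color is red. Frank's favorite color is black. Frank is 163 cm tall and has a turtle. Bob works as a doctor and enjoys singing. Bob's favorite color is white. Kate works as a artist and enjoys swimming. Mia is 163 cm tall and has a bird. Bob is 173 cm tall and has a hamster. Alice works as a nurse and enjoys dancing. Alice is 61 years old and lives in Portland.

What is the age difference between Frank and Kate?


|31 - 30| = 1

1


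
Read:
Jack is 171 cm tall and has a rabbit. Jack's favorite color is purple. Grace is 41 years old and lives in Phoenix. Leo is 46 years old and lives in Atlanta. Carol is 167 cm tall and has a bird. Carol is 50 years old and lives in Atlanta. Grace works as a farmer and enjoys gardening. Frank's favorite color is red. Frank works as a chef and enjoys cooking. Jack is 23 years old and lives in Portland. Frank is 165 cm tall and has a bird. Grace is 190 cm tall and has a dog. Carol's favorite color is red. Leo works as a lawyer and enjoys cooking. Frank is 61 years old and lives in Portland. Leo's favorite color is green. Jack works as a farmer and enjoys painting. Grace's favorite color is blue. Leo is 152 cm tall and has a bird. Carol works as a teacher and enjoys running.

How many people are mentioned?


People: Jack, Grace, Carol, Frank, Leo. Count = 5

5


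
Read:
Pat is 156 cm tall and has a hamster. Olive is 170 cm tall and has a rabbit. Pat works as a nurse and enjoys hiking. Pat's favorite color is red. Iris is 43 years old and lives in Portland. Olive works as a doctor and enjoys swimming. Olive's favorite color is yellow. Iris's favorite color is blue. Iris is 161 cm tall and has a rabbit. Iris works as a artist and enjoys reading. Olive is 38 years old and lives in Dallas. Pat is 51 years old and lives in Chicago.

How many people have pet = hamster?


Count: 1

1


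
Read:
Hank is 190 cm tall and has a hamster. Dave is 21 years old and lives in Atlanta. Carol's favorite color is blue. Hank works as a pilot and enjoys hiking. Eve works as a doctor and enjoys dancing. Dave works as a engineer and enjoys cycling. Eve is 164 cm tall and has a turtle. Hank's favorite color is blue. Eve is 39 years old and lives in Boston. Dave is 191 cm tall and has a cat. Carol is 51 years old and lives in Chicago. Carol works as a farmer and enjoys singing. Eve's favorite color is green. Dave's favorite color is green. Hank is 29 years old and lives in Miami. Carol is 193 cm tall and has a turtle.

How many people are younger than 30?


Filter: 2

2


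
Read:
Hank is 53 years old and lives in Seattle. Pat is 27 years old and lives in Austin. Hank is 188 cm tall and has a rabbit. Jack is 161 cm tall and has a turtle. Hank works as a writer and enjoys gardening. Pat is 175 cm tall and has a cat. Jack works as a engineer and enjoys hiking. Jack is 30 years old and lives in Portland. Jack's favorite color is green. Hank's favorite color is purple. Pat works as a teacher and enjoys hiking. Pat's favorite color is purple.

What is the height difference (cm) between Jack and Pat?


|161 - 175| = 14

14


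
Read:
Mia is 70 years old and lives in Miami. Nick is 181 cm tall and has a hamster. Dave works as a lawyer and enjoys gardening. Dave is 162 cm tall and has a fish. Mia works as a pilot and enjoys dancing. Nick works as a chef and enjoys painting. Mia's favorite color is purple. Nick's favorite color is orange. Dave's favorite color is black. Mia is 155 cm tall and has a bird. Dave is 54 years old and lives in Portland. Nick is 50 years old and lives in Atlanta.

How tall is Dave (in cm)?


Dave is 162 cm tall

162


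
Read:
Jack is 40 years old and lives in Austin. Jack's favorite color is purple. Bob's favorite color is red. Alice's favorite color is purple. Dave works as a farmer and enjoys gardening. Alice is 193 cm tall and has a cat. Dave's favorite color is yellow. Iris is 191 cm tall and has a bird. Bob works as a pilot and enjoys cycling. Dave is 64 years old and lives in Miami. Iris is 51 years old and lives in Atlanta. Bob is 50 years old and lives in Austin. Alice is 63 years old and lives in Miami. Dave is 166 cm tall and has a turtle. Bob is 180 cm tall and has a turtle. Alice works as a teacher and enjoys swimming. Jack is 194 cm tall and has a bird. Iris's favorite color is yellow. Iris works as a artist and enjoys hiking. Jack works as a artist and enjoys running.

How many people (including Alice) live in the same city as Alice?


Alice lives in Miami. Count = 2

2


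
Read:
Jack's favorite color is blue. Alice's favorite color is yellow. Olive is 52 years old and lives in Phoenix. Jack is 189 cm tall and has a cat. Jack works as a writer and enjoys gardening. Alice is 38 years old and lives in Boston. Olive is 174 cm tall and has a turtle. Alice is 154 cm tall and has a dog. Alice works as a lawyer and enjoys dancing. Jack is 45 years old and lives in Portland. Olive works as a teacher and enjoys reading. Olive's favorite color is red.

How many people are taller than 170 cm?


Taller than 170: 2

2


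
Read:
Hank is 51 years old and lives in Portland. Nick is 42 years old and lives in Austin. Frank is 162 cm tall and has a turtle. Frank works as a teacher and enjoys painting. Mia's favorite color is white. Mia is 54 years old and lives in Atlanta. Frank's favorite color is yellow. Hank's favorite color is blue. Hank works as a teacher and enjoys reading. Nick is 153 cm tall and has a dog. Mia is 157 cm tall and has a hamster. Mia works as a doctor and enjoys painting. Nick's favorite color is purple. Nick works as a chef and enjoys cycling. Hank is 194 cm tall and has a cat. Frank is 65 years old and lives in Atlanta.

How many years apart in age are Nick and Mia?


42 vs 54, diff = 12

12


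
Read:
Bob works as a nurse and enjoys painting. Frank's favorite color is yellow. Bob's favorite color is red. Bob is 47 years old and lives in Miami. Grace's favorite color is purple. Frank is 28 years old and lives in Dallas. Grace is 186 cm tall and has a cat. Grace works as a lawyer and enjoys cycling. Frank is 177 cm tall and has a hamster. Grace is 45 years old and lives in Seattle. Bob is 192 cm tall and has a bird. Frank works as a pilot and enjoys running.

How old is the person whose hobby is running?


Person with hobby=running is Frank, age 28

28


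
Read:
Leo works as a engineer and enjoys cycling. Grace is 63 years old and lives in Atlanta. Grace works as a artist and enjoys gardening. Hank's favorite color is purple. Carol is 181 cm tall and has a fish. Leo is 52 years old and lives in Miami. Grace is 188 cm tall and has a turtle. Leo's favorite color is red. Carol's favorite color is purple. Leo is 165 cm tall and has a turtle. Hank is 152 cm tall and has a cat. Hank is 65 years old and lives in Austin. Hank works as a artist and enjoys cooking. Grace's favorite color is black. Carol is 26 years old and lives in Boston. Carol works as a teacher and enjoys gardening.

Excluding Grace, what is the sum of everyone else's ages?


Sum (excluding Grace): 143

143


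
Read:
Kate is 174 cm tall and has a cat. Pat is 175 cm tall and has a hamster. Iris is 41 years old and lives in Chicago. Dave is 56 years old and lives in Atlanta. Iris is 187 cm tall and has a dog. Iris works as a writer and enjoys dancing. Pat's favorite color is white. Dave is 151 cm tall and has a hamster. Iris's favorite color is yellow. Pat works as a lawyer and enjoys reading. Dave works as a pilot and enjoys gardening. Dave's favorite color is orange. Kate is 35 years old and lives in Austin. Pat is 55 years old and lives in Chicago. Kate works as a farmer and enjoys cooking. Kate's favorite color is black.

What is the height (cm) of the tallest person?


Tallest: Iris at 187 cm

187


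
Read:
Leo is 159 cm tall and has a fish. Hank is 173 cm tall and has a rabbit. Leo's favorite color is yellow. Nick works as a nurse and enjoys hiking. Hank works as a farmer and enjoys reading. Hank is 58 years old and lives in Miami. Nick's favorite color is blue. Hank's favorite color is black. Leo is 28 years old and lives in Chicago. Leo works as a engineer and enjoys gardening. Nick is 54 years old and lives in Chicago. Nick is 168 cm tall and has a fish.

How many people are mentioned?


People: Hank, Leo, Nick. Count = 3

3


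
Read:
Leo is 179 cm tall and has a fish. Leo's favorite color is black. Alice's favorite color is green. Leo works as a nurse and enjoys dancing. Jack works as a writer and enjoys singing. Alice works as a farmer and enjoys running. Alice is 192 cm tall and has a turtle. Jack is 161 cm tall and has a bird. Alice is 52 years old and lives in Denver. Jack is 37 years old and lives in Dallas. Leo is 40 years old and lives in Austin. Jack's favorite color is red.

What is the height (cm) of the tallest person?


Tallest: Alice at 192 cm

192


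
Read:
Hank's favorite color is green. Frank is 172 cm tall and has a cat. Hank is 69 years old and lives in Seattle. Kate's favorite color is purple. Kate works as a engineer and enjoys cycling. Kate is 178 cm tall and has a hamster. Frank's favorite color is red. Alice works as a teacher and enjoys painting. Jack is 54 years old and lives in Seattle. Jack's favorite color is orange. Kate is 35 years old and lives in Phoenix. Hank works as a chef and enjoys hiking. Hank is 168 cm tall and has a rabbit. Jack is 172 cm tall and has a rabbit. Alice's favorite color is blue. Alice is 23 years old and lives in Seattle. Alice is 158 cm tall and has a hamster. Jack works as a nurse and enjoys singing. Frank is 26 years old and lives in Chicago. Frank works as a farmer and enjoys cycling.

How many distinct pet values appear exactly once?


Unique pet values: 1

1


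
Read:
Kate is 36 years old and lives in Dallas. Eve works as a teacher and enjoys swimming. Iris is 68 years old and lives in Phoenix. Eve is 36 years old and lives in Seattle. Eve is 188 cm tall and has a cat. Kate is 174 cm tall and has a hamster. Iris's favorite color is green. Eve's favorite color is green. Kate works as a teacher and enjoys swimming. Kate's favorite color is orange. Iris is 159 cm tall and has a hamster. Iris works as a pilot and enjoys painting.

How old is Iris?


Iris is 68 years old

68


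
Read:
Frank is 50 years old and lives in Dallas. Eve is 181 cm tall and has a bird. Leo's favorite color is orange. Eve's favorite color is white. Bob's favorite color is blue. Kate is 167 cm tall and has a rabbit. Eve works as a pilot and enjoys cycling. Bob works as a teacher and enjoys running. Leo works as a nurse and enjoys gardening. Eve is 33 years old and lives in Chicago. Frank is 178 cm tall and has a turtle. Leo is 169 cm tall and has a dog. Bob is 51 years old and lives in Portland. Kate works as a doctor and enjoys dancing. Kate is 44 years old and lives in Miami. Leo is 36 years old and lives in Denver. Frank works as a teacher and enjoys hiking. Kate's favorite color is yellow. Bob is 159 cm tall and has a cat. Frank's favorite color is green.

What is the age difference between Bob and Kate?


|51 - 44| = 7

7


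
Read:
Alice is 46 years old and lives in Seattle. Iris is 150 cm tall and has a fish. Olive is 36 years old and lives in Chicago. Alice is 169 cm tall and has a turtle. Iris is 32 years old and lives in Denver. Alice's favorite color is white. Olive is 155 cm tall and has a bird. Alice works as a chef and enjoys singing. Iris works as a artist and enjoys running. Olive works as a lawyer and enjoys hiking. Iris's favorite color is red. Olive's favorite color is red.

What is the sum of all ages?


46+36+32 = 114

114


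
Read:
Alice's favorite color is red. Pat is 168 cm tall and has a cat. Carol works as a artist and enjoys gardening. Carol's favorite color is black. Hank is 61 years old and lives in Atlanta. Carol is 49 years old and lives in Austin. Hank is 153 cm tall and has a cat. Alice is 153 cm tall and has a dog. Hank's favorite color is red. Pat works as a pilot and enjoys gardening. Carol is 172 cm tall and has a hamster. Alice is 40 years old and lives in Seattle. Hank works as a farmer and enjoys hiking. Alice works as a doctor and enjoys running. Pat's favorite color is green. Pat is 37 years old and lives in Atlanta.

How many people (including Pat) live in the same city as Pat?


Pat lives in Atlanta. Count = 2

2


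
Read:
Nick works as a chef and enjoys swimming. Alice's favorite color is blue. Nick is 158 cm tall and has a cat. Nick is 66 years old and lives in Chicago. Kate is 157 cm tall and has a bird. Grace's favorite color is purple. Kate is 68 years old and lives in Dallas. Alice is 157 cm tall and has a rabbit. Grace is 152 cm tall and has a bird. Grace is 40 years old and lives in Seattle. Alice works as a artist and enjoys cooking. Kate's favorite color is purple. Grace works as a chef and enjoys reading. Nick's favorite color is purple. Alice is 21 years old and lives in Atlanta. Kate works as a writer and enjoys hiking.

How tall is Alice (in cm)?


Alice is 157 cm tall

157


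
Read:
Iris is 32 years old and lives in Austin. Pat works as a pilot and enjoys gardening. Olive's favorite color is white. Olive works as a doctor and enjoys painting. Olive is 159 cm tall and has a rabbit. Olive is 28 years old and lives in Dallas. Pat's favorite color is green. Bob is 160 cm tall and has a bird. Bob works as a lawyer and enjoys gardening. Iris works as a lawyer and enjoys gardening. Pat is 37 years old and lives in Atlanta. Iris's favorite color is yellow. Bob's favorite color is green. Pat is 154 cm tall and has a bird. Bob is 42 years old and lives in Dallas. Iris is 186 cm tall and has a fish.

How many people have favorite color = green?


Count: 2

2


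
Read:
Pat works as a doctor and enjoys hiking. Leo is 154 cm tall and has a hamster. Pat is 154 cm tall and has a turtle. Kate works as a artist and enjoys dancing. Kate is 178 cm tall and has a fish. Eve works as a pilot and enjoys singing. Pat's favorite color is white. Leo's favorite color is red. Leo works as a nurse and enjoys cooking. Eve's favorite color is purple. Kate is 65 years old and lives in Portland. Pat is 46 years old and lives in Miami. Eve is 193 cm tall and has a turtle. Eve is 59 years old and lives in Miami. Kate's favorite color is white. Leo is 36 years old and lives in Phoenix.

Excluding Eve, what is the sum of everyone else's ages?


Sum (excluding Eve): 147

147


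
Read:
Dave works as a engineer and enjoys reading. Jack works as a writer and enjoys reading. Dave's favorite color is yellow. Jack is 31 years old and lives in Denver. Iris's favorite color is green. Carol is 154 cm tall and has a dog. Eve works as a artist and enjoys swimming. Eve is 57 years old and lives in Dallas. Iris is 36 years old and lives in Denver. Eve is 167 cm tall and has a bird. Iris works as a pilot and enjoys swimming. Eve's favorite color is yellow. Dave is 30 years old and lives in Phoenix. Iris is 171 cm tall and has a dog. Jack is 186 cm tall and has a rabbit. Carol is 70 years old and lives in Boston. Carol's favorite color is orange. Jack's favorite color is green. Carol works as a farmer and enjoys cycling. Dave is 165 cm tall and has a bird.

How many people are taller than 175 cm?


Taller than 175: 1

1


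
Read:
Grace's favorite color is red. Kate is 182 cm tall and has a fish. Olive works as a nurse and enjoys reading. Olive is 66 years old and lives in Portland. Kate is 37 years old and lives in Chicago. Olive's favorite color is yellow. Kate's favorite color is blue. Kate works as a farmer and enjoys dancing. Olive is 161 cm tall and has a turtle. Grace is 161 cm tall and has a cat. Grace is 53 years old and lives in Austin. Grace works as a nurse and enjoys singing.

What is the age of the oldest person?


Oldest: Olive at 66

66


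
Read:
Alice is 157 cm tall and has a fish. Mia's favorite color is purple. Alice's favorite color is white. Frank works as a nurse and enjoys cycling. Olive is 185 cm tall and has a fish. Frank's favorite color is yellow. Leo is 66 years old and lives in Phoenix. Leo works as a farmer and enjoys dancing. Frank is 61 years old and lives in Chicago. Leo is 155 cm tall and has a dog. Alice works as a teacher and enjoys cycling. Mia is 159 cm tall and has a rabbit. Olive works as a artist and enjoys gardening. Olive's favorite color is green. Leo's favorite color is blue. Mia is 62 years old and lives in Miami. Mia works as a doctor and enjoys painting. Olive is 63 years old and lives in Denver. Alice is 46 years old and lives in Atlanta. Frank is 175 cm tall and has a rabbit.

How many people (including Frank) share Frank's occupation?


Frank is a nurse. Count = 1

1


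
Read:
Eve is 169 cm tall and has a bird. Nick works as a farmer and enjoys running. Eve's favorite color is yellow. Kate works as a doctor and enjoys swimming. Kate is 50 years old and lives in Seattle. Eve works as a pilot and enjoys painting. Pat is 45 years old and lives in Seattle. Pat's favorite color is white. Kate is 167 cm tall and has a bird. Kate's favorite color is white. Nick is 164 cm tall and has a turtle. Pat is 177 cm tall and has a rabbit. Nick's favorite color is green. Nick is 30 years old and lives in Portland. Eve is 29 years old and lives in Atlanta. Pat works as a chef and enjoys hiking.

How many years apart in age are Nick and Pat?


30 vs 45, diff = 15

15


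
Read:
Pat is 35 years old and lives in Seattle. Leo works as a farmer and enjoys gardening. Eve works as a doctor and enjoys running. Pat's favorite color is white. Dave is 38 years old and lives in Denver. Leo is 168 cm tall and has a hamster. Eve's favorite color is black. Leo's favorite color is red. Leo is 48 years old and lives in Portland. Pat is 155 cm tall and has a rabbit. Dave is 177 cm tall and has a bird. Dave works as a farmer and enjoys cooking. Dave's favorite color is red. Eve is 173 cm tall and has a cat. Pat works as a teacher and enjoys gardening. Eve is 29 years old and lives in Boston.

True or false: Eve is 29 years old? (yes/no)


Eve is actually 29. yes

yes


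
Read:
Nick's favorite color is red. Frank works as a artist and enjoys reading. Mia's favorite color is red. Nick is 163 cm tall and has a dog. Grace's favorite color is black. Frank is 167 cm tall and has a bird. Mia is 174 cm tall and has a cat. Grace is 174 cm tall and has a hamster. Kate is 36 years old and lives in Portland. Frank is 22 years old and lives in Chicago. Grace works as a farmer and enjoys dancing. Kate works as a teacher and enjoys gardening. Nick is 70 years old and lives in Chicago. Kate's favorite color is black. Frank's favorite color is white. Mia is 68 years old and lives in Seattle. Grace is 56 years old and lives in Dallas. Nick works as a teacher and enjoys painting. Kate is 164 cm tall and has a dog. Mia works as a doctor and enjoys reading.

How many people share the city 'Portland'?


Count: 1

1


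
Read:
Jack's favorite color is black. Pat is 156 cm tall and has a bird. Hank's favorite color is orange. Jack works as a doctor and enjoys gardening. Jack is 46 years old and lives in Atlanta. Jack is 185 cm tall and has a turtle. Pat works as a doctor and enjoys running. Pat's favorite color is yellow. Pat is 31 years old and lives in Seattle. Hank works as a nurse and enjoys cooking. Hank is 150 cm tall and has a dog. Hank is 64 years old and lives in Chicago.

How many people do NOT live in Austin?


Not in Austin: 3

3


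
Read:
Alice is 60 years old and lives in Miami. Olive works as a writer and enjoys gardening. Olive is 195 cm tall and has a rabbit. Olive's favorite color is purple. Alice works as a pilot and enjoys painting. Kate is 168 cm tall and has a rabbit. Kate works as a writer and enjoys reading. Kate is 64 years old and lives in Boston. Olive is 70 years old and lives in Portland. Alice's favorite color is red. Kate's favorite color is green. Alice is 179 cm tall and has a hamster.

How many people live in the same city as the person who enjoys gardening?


Person with hobby gardening is Olive, city Portland. Count = 1

1


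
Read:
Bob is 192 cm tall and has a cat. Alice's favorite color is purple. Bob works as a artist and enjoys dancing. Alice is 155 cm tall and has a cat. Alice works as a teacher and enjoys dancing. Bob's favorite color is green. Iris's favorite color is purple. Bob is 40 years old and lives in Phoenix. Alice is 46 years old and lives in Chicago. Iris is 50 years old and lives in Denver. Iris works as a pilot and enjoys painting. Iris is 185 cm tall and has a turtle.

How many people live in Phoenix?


Count in Phoenix: 1

1


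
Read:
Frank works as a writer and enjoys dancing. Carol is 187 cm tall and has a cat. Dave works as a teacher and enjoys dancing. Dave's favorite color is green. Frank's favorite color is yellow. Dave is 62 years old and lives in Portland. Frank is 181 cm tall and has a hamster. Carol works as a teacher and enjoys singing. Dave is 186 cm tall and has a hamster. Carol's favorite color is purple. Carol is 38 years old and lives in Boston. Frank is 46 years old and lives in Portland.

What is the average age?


Sum=146, n=3, avg=48.67

48.67


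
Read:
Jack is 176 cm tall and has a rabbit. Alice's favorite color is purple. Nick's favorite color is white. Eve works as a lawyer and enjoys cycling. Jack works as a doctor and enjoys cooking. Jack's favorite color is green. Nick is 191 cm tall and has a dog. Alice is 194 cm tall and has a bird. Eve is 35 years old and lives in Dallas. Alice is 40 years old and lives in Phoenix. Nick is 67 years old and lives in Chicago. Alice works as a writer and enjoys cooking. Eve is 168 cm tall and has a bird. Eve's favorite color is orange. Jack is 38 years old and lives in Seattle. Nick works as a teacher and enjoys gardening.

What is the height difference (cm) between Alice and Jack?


|194 - 176| = 18

18


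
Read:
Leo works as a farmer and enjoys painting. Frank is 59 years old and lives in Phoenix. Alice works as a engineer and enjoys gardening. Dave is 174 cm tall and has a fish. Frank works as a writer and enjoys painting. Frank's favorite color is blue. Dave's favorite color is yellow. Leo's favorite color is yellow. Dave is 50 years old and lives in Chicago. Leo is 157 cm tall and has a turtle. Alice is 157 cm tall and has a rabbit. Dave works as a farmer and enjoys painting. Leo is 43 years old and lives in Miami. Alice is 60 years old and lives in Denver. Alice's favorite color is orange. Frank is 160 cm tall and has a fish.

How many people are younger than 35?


Filter: 0

0


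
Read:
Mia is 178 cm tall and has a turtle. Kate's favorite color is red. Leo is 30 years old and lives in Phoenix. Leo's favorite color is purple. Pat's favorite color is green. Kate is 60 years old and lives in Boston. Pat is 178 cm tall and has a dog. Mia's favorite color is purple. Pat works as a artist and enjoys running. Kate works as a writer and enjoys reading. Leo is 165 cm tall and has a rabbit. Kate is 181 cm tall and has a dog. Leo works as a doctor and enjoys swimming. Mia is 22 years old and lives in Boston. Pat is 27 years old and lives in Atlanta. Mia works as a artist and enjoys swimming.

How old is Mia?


Mia is 22 years old

22


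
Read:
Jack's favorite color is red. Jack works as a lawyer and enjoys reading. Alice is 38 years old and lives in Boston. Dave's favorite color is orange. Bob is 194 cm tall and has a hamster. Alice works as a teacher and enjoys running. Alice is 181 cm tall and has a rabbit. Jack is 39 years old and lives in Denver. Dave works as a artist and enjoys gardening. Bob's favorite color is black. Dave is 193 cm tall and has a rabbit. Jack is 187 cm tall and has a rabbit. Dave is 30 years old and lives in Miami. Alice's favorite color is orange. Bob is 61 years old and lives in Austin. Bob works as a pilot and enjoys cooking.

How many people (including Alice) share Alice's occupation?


Alice is a teacher. Count = 1

1


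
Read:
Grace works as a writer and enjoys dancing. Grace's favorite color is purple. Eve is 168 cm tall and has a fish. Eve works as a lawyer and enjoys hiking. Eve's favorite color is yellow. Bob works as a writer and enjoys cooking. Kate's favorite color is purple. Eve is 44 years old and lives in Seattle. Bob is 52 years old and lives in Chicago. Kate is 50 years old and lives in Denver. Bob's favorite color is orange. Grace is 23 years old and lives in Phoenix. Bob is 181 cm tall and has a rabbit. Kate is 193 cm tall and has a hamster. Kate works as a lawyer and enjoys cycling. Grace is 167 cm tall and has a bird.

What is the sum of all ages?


44+23+52+50 = 169

169


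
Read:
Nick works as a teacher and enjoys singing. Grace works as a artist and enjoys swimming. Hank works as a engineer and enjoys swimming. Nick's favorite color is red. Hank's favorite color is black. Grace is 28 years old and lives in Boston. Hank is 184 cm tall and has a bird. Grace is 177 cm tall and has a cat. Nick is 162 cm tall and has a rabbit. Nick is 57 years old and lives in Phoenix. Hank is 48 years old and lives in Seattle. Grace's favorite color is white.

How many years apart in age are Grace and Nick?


28 vs 57, diff = 29

29


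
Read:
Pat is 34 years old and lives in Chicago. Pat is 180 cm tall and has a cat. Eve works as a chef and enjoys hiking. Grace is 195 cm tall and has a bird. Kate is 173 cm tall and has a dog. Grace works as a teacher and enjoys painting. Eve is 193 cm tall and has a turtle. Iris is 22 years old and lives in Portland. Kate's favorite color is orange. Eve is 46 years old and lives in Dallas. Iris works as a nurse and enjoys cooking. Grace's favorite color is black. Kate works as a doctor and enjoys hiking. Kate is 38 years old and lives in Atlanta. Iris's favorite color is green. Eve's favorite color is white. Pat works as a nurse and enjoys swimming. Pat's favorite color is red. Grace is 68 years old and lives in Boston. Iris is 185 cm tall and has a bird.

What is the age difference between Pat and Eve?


|34 - 46| = 12

12


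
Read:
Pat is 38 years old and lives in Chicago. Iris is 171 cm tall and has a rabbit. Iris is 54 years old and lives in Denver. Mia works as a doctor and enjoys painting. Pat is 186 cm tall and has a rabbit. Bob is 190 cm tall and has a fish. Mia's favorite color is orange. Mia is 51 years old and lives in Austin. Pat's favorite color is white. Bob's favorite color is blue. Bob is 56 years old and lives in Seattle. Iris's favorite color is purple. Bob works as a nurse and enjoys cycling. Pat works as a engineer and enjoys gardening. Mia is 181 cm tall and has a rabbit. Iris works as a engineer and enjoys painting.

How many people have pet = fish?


Count: 1

1


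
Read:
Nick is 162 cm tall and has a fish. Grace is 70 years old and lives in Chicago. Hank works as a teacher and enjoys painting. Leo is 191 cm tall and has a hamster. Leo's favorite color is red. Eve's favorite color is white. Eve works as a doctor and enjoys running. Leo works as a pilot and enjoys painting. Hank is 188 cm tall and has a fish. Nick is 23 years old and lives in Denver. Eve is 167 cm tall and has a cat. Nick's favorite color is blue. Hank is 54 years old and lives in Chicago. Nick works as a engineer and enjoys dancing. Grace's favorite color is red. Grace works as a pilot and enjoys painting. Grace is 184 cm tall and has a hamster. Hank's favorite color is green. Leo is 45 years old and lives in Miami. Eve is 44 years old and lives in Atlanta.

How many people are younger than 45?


Filter: 2

2


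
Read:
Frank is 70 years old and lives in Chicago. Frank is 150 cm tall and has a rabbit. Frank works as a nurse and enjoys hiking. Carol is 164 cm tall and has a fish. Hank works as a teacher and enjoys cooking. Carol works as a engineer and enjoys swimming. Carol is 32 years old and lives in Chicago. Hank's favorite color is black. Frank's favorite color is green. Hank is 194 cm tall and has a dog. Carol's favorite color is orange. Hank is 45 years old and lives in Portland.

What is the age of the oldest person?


Oldest: Frank at 70

70


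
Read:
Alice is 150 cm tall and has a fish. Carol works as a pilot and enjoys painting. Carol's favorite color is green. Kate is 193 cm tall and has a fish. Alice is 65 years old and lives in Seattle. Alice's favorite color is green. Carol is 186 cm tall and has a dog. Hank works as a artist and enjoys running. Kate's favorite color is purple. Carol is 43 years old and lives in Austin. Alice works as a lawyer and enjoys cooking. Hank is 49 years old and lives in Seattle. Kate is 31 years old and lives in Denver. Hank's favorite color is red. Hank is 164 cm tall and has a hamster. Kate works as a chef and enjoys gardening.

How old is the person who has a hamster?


Person with hamster is Hank, age 49

49


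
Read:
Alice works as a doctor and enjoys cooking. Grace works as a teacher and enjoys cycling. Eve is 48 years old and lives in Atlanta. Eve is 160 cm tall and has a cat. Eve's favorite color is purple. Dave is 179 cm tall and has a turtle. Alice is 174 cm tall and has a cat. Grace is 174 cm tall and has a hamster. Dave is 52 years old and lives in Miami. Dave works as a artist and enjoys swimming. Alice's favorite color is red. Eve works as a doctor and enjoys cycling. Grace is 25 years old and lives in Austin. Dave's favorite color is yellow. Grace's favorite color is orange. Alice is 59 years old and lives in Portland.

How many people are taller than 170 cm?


Taller than 170: 3

3


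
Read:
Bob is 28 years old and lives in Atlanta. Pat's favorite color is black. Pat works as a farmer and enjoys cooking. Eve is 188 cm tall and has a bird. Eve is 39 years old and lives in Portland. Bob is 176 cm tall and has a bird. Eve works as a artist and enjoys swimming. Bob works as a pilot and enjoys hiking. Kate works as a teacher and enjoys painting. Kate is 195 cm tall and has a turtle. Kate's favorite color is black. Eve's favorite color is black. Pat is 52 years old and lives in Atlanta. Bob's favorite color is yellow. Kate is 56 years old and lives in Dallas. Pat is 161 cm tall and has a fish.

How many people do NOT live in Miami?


Not in Miami: 4

4


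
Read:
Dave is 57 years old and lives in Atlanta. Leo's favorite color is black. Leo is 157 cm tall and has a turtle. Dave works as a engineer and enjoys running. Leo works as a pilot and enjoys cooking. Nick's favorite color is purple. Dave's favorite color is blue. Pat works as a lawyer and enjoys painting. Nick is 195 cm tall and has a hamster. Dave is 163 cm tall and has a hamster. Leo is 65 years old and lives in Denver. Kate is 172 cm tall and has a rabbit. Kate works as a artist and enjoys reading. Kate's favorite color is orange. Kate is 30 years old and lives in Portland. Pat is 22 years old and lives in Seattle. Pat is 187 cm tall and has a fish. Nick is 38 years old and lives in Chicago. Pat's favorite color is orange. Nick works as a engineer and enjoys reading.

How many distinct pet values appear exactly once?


Unique pet values: 3

3


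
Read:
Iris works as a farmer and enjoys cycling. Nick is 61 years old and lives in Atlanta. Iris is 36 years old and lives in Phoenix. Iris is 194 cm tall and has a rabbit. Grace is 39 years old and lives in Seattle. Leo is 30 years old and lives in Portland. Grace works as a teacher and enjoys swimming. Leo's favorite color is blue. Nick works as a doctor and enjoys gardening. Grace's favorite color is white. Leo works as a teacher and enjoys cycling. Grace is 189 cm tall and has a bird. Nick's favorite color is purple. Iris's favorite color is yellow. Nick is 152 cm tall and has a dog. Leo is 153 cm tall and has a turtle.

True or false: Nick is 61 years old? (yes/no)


Nick is actually 61. yes

yes


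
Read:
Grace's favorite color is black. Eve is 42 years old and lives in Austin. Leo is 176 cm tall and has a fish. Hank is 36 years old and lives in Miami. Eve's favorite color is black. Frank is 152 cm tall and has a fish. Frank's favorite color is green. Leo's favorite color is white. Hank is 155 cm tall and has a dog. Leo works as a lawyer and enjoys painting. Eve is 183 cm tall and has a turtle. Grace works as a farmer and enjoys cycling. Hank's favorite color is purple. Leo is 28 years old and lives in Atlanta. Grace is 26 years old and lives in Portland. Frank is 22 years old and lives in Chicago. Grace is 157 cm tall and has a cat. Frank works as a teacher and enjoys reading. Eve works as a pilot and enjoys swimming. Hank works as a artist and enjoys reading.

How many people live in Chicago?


Count in Chicago: 1

1


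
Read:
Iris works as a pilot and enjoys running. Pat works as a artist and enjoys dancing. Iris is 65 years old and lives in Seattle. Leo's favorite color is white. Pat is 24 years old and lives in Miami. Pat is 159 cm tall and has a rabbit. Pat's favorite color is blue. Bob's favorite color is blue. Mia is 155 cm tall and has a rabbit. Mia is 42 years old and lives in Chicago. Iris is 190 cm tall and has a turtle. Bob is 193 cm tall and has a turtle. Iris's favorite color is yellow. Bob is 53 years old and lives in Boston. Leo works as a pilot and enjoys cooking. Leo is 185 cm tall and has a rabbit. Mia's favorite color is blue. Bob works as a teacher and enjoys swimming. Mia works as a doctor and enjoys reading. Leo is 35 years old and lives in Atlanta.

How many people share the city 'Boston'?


Count: 1

1


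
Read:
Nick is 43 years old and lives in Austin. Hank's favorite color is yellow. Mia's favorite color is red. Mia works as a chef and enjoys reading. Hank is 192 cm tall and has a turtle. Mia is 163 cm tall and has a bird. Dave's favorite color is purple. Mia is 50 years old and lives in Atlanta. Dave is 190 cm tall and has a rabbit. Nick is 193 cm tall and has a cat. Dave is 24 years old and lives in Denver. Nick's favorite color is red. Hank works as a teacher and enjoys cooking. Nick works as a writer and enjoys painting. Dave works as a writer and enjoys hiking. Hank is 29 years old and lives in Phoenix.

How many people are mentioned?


People: Dave, Mia, Hank, Nick. Count = 4

4


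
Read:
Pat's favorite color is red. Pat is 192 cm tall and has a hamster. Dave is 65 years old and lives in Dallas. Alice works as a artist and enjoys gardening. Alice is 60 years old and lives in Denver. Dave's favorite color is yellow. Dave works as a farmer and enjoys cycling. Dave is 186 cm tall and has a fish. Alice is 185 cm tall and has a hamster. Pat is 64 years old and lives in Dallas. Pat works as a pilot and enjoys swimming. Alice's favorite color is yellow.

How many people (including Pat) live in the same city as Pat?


Pat lives in Dallas. Count = 2

2


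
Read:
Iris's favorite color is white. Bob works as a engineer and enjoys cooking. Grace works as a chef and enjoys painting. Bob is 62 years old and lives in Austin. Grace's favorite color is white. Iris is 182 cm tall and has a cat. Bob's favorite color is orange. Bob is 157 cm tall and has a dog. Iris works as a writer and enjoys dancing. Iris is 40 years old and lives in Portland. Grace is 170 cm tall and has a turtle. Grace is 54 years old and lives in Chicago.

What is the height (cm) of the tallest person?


Tallest: Iris at 182 cm

182


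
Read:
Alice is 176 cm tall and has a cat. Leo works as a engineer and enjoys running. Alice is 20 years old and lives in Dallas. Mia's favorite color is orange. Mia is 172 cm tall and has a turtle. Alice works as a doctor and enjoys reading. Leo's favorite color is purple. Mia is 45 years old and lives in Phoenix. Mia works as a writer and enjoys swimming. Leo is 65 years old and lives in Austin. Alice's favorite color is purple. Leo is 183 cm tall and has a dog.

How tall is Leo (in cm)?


Leo is 183 cm tall

183


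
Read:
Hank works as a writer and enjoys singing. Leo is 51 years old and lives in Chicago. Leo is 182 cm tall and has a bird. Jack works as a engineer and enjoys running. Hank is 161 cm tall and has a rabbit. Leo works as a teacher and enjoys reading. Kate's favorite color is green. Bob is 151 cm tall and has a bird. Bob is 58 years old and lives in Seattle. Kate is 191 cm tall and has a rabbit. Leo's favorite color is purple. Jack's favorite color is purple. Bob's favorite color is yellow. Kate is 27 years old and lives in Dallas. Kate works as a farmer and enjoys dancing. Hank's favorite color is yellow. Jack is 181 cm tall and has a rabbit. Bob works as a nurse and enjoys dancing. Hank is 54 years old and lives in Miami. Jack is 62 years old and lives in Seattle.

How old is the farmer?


The farmer is Kate, age 27

27


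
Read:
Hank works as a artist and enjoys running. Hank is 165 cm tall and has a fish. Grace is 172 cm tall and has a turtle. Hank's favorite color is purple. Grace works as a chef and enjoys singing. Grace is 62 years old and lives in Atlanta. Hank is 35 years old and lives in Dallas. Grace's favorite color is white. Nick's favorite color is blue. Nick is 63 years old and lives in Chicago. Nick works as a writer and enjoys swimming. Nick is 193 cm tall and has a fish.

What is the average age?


Sum=160, n=3, avg=53.33

53.33


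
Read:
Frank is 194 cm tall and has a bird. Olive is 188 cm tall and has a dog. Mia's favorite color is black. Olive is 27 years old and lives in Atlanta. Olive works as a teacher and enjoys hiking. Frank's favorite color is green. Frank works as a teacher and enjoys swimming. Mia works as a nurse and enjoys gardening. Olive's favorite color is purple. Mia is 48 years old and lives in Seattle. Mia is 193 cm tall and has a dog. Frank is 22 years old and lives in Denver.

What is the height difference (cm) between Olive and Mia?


|188 - 193| = 5

5


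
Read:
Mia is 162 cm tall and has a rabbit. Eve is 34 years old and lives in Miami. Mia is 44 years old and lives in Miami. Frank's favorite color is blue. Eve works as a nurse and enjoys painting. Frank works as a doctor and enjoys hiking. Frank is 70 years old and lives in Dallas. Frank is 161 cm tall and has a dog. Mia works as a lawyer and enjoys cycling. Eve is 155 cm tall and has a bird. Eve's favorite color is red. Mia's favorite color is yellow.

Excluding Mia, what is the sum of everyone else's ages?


Sum (excluding Mia): 104

104


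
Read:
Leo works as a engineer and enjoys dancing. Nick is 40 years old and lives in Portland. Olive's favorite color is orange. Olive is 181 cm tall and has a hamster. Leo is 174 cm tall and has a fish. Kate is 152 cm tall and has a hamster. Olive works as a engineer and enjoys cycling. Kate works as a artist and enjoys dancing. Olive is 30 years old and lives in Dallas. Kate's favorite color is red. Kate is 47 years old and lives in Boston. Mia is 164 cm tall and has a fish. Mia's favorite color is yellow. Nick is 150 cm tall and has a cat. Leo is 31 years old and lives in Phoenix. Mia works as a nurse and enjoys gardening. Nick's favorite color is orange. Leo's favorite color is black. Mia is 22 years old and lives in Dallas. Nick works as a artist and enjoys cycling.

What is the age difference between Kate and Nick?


|47 - 40| = 7

7


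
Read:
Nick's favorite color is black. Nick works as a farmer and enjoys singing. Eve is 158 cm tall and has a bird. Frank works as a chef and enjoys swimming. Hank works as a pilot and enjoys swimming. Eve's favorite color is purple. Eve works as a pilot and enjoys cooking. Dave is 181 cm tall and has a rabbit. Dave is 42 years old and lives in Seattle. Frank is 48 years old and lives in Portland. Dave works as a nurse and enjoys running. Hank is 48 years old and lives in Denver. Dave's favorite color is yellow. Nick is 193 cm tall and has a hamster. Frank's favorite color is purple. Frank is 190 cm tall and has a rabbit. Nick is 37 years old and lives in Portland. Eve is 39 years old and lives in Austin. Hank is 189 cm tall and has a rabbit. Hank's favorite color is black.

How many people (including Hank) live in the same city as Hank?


Hank lives in Denver. Count = 1

1
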